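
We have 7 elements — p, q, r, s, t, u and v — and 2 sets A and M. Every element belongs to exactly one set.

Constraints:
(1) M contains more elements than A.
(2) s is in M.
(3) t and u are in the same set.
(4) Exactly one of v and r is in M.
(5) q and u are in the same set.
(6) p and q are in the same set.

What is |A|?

1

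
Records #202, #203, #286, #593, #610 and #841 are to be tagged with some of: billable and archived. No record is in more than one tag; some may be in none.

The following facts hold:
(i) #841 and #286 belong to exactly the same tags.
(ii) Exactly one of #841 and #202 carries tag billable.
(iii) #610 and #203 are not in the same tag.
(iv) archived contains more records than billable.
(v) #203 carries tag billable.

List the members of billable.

From (v): #203 ∈ billable.
(iii): #610 ∉ billable.
Suppose #202 ∉ billable: no assignment then satisfies all the clues, so #202 ∈ billable.

billable = {#202, #203}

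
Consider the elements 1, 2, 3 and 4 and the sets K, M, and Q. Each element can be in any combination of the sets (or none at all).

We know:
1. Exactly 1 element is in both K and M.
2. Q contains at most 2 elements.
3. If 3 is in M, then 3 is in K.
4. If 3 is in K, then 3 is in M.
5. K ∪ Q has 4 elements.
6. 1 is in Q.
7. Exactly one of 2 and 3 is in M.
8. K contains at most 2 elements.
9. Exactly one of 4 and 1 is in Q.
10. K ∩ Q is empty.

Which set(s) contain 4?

4: K

From (6): 1 ∈ Q.
(9) (exactly one): 4 ∉ Q.
(10) (disjoint): 1 ∉ K.
Suppose 4 ∉ K: no assignment then satisfies all the clues, so 4 ∈ K.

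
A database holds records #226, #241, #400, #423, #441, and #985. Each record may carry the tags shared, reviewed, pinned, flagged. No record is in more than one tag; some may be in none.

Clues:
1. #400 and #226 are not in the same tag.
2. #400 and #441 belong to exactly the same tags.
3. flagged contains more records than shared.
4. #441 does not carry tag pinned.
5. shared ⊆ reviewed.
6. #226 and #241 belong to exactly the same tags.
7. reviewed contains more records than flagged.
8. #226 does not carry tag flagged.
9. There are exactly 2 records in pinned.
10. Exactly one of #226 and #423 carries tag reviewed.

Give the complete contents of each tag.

shared = {}; reviewed = {#400, #423, #441}; pinned = {#226, #241}; flagged = {#985}

From (4): #441 ∉ pinned.
From (8): #226 ∉ flagged.
(2): #400 matches #441: #400 ∉ pinned.
(6): #241 matches #226: #241 ∉ flagged.
Suppose #226 ∈ shared: no assignment then satisfies all the clues, so #226 ∉ shared.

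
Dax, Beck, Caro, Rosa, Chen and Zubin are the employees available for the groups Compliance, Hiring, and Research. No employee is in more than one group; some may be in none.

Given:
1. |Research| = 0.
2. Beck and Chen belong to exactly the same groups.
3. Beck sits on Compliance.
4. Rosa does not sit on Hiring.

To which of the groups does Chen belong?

From (3): Beck ∈ Compliance.
From (4): Rosa ∉ Hiring.
(1): Research already has 0, so the rest are out.
(2): Chen matches Beck: Chen ∈ Compliance.

Chen: Compliance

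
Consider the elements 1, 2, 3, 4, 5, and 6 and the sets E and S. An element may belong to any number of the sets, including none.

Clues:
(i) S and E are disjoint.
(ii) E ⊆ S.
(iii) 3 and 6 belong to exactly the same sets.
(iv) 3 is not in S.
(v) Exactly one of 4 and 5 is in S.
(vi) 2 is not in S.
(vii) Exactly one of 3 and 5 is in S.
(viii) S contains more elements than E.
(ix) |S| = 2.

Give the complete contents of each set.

E = {}; S = {1, 5}

From (iv): 3 ∉ S.
From (vi): 2 ∉ S.
(ii) contrapositive: 2 ∉ E.
(ii) contrapositive: 3 ∉ E.
(iii): 6 matches 3: 6 ∉ E.
(iii): 6 matches 3: 6 ∉ S.
(vii) (exactly one): 5 ∈ S.
(i) (disjoint): 5 ∉ E.
(v) (exactly one): 4 ∉ S.
(ix): only 2 candidates remain for S, so all are in.
(i) (disjoint): 1 ∉ E.
(ii) contrapositive: 4 ∉ E.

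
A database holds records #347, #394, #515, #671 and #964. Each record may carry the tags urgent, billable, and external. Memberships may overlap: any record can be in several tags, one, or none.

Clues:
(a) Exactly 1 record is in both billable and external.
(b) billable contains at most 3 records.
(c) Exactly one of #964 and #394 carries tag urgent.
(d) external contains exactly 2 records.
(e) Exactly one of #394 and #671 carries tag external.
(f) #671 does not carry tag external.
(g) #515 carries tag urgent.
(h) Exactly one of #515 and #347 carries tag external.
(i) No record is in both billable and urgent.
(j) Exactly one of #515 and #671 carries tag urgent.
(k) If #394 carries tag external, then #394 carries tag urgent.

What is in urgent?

From (f): #671 ∉ external.
From (g): #515 ∈ urgent.
(e) (exactly one): #394 ∈ external.
(i) (disjoint): #515 ∉ billable.
(j) (exactly one): #671 ∉ urgent.
(k): #394 ∈ urgent.
(c) (exactly one): #964 ∉ urgent.
(i) (disjoint): #394 ∉ billable.
Suppose #347 ∈ urgent: no assignment then satisfies all the clues, so #347 ∉ urgent.

urgent = {#394, #515}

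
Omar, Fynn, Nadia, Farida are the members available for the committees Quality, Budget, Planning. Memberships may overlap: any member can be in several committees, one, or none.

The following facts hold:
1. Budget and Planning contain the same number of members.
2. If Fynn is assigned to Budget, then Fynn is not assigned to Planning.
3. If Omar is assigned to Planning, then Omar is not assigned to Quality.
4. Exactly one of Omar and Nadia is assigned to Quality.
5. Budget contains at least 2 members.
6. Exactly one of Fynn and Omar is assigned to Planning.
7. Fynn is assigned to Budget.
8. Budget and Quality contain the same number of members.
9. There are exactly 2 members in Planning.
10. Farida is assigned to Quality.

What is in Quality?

Quality = {Farida, Nadia}

From (7): Fynn ∈ Budget.
From (10): Farida ∈ Quality.
(2): Fynn ∉ Planning.
(6) (exactly one): Omar ∈ Planning.
(3): Omar ∉ Quality.
(4) (exactly one): Nadia ∈ Quality.
Suppose Fynn ∈ Quality: no assignment then satisfies all the clues, so Fynn ∉ Quality.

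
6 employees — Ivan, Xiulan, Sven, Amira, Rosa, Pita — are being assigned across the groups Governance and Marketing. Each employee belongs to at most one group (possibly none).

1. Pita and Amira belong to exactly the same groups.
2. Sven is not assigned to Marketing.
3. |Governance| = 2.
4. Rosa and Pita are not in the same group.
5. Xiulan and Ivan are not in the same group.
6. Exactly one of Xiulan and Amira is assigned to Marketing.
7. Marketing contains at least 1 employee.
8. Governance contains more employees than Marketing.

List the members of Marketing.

Marketing = {Xiulan}

From (2): Sven ∉ Marketing.
Suppose Ivan ∈ Marketing: no assignment then satisfies all the clues, so Ivan ∉ Marketing.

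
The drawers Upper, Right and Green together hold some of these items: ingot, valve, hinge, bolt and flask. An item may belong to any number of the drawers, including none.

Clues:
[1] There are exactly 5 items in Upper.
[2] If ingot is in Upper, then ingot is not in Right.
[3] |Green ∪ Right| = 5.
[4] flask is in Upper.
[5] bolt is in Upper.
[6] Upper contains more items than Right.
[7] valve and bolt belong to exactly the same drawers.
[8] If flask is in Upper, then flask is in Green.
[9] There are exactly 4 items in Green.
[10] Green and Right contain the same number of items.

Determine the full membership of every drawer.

Upper = {bolt, flask, hinge, ingot, valve}; Right = {bolt, flask, hinge, valve}; Green = {bolt, flask, ingot, valve}

From (4): flask ∈ Upper.
From (5): bolt ∈ Upper.
(1): only 5 candidates remain for Upper, so all are in.
(2): ingot ∉ Right.
(8): flask ∈ Green.
Suppose ingot ∉ Green: no assignment then satisfies all the clues, so ingot ∈ Green.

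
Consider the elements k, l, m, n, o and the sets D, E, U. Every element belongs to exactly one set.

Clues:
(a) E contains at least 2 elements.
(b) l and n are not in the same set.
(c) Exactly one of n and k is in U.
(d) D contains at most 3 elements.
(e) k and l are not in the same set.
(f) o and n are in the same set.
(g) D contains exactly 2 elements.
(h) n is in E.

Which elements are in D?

D = {l, m}

From (h): n ∈ E.
(b): l ∉ E.
(c) (exactly one): k ∈ U.
(e): l ∉ U.
(f): o matches n: o ∉ D.
(f): o matches n: o ∈ E.
(g): only 2 candidates remain for D, so all are in.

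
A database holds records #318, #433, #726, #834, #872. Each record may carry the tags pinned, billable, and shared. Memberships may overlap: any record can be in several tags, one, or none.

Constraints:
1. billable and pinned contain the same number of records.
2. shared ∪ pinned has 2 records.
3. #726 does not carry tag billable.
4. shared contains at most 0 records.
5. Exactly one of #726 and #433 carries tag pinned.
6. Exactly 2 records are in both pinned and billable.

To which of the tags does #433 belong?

#433: billable, pinned

From (3): #726 ∉ billable.
(4): shared already has 0, so the rest are out.
Suppose #433 ∉ pinned: no assignment then satisfies all the clues, so #433 ∈ pinned.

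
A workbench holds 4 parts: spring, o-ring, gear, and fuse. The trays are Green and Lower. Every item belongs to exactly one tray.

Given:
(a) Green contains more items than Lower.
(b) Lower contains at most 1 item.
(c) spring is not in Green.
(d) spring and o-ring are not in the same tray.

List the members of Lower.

From (c): spring ∉ Green.
Only one tray left: spring ∈ Lower.
(b): Lower already has 1, so the rest are out.
Only one tray left: o-ring ∈ Green.
Only one tray left: gear ∈ Green.
Only one tray left: fuse ∈ Green.

Lower = {spring}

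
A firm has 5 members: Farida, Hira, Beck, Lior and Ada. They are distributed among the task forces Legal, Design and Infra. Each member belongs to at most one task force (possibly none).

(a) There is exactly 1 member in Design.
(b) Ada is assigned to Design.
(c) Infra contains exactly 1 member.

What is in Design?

Design = {Ada}

From (b): Ada ∈ Design.
(a): Design already has 1, so the rest are out.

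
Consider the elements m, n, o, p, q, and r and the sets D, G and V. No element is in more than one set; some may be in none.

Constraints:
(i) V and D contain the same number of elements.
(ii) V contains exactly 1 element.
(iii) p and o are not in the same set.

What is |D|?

1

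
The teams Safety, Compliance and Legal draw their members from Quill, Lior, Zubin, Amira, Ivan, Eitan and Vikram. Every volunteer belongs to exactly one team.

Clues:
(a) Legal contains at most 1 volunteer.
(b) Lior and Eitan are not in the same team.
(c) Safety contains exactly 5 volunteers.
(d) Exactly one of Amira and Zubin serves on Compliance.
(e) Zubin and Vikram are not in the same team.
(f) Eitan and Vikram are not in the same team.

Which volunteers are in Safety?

Safety = {Amira, Ivan, Lior, Quill, Vikram}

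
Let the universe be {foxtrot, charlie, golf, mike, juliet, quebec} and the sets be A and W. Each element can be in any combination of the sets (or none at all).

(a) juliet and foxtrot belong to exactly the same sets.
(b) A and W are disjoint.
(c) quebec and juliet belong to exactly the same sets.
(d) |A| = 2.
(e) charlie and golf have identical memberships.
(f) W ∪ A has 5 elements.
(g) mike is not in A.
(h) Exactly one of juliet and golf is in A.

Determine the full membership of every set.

A = {charlie, golf}; W = {foxtrot, juliet, quebec}

From (g): mike ∉ A.
Suppose foxtrot ∈ A: no assignment then satisfies all the clues, so foxtrot ∉ A.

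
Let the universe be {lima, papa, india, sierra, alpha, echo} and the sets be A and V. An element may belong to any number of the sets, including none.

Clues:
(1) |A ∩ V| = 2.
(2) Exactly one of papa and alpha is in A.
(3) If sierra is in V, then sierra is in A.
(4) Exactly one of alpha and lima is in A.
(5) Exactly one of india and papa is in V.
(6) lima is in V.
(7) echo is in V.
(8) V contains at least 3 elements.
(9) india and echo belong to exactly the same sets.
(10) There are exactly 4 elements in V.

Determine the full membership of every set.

A = {lima, papa, sierra}; V = {echo, india, lima, sierra}

From (6): lima ∈ V.
From (7): echo ∈ V.
(9): india matches echo: india ∈ V.
(5) (exactly one): papa ∉ V.
Suppose lima ∉ A: no assignment then satisfies all the clues, so lima ∈ A.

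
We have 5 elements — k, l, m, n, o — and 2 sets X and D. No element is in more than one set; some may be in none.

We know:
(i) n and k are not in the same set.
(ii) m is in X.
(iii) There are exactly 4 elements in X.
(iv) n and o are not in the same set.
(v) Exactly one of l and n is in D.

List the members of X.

X = {k, l, m, o}

From (ii): m ∈ X.
Suppose k ∉ X: no assignment then satisfies all the clues, so k ∈ X.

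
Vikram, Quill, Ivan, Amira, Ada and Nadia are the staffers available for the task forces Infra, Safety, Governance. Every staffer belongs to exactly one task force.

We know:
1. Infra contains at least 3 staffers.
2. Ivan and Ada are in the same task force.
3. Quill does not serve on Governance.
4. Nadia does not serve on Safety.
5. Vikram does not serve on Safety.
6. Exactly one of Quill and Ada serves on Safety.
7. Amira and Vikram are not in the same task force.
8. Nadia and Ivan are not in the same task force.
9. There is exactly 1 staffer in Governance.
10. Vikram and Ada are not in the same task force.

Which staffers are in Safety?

Safety = {Ada, Ivan}

From (3): Quill ∉ Governance.
From (4): Nadia ∉ Safety.
From (5): Vikram ∉ Safety.
Suppose Quill ∈ Safety: no assignment then satisfies all the clues, so Quill ∉ Safety.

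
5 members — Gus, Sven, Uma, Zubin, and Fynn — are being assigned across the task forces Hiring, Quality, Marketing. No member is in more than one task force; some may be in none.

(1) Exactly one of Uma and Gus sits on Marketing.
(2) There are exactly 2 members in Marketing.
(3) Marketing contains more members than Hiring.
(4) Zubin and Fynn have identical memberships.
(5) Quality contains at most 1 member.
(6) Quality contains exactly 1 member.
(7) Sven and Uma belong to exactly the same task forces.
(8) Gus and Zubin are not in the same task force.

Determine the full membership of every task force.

Hiring = {}; Quality = {Gus}; Marketing = {Sven, Uma}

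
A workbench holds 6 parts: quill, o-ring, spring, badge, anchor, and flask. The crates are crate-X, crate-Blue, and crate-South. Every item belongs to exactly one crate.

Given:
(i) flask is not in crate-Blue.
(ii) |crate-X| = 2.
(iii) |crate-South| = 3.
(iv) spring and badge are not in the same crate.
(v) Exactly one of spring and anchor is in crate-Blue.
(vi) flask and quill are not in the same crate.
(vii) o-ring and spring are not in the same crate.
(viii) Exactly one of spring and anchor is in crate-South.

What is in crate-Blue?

crate-Blue = {spring}

From (i): flask ∉ crate-Blue.
Suppose quill ∈ crate-Blue: no assignment then satisfies all the clues, so quill ∉ crate-Blue.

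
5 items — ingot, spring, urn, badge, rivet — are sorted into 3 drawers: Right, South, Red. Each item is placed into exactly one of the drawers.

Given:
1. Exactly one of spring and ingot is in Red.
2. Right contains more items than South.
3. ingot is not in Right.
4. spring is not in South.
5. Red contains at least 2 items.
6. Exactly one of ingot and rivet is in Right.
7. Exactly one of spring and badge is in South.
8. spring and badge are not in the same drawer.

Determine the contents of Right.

Right = {rivet, spring}

From (3): ingot ∉ Right.
From (4): spring ∉ South.
(6) (exactly one): rivet ∈ Right.
(7) (exactly one): badge ∈ South.
Suppose spring ∉ Right: no assignment then satisfies all the clues, so spring ∈ Right.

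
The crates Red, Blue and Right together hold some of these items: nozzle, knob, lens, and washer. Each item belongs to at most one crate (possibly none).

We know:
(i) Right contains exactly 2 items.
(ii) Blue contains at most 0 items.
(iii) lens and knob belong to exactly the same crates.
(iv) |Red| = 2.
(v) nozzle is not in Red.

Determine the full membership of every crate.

Red = {knob, lens}; Blue = {}; Right = {nozzle, washer}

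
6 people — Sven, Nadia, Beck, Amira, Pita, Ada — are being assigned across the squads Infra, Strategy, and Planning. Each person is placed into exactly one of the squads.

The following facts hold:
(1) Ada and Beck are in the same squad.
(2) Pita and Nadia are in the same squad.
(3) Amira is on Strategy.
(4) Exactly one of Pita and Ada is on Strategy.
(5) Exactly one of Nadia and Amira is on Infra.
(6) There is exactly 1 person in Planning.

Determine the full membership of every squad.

Infra = {Nadia, Pita}; Strategy = {Ada, Amira, Beck}; Planning = {Sven}

From (3): Amira ∈ Strategy.
(5) (exactly one): Nadia ∈ Infra.
(2): Pita matches Nadia: Pita ∈ Infra.
(4) (exactly one): Ada ∈ Strategy.
(1): Beck matches Ada: Beck ∉ Infra.
(1): Beck matches Ada: Beck ∈ Strategy.
(6): only 1 candidates remain for Planning, so all are in.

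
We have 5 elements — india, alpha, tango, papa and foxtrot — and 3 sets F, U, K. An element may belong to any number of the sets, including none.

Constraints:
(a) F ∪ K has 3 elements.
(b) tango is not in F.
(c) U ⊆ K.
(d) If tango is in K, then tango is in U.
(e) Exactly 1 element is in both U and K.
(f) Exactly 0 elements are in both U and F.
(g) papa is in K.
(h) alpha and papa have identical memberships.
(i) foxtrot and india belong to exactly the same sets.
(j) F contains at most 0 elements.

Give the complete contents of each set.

F = {}; U = {tango}; K = {alpha, papa, tango}

From (b): tango ∉ F.
From (g): papa ∈ K.
(h): alpha matches papa: alpha ∈ K.
(j): F already has 0, so the rest are out.
Suppose india ∈ U: no assignment then satisfies all the clues, so india ∉ U.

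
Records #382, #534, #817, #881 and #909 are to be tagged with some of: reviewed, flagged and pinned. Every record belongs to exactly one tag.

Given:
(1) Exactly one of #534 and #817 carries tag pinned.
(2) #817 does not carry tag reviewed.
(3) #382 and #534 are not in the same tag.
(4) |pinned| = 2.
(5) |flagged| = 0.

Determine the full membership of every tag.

reviewed = {#534, #881, #909}; flagged = {}; pinned = {#382, #817}

From (2): #817 ∉ reviewed.
(5): flagged already has 0, so the rest are out.
Only one tag left: #817 ∈ pinned.
(1) (exactly one): #534 ∉ pinned.
Only one tag left: #534 ∈ reviewed.
(3): #382 ∉ reviewed.
Only one tag left: #382 ∈ pinned.
(4): pinned already has 2, so the rest are out.
Only one tag left: #881 ∈ reviewed.
Only one tag left: #909 ∈ reviewed.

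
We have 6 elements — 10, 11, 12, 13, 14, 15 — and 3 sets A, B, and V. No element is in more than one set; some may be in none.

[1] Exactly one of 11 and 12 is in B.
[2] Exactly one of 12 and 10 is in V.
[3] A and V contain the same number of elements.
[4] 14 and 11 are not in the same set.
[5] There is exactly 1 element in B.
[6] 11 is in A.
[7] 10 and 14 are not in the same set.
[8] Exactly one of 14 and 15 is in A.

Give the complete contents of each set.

A = {11, 15}; B = {12}; V = {10, 13}

From (6): 11 ∈ A.
(1) (exactly one): 12 ∈ B.
(2) (exactly one): 10 ∈ V.
(4): 14 ∉ A.
(5): B already has 1, so the rest are out.
(7): 14 ∉ V.
(8) (exactly one): 15 ∈ A.
Suppose 13 ∈ A: no assignment then satisfies all the clues, so 13 ∉ A.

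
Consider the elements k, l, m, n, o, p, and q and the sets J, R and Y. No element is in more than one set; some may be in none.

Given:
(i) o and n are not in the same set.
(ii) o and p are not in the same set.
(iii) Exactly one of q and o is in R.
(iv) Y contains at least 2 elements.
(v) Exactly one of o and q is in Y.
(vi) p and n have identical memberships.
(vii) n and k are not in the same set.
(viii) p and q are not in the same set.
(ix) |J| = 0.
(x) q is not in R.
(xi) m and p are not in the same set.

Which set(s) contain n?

From (x): q ∉ R.
(iii) (exactly one): o ∈ R.
(v) (exactly one): q ∈ Y.
(viii): p ∉ Y.
(ix): J already has 0, so the rest are out.
(i): n ∉ R.
(ii): p ∉ R.
(vi): n matches p: n ∉ Y.

n: none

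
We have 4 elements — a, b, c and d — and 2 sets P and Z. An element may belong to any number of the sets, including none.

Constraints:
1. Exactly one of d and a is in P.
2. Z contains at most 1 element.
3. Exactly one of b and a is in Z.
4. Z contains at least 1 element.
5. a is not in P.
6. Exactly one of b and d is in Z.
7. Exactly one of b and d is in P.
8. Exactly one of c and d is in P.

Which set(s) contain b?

b: Z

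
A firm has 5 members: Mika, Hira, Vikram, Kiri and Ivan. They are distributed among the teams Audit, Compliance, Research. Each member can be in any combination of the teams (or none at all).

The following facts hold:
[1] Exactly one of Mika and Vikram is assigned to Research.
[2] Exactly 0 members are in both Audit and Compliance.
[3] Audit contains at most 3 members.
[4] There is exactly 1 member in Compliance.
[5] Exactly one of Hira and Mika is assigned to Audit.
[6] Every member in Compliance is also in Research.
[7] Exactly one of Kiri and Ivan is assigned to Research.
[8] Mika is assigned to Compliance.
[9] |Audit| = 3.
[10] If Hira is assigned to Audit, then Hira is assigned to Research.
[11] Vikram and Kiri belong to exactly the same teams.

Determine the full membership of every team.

Audit = {Hira, Kiri, Vikram}; Compliance = {Mika}; Research = {Hira, Ivan, Mika}

From (8): Mika ∈ Compliance.
(4): Compliance already has 1, so the rest are out.
(6) with Mika ∈ Compliance: Mika ∈ Research.
(1) (exactly one): Vikram ∉ Research.
(11): Kiri matches Vikram: Kiri ∉ Research.
(7) (exactly one): Ivan ∈ Research.
Suppose Mika ∈ Audit: no assignment then satisfies all the clues, so Mika ∉ Audit.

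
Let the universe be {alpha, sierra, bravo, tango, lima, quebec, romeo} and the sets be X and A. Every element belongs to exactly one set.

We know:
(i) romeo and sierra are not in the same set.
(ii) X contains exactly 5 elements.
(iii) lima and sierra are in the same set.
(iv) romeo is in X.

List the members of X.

From (iv): romeo ∈ X.
(i): sierra ∉ X.
(iii): lima matches sierra: lima ∉ X.
Only one set left: sierra ∈ A.
Only one set left: lima ∈ A.
(ii): only 5 candidates remain for X, so all are in.

X = {alpha, bravo, quebec, romeo, tango}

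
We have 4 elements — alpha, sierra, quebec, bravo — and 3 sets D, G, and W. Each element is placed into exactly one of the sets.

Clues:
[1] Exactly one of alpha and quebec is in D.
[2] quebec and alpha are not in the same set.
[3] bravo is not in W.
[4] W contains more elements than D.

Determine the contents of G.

G = {bravo}

From (3): bravo ∉ W.
Suppose alpha ∈ G: no assignment then satisfies all the clues, so alpha ∉ G.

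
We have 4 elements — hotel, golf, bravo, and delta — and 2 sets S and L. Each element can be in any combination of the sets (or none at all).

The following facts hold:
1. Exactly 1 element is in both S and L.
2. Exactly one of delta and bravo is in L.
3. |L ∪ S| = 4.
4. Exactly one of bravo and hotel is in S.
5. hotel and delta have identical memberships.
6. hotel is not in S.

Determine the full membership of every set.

S = {bravo, golf}; L = {delta, golf, hotel}

From (6): hotel ∉ S.
(4) (exactly one): bravo ∈ S.
(5): delta matches hotel: delta ∉ S.
Suppose hotel ∉ L: no assignment then satisfies all the clues, so hotel ∈ L.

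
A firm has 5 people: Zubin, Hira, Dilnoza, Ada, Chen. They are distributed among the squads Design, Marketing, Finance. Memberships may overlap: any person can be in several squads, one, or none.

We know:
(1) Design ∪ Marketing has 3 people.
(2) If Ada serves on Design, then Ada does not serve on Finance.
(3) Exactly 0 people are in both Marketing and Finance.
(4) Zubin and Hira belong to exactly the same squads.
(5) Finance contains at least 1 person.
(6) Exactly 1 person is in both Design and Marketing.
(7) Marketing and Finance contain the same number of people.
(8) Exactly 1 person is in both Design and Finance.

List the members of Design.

Design = {Ada, Chen, Dilnoza}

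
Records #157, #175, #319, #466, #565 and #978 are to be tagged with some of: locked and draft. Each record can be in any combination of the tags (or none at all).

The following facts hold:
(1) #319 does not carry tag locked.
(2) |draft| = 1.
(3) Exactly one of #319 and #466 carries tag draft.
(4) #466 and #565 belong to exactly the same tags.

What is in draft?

draft = {#319}

From (1): #319 ∉ locked.
Suppose #157 ∈ draft: no assignment then satisfies all the clues, so #157 ∉ draft.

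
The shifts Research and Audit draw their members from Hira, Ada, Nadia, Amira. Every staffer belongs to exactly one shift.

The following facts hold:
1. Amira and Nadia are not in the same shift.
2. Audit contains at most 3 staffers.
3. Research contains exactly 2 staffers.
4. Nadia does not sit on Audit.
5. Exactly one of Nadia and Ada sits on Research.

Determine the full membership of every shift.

Research = {Hira, Nadia}; Audit = {Ada, Amira}

From (4): Nadia ∉ Audit.
Only one shift left: Nadia ∈ Research.
(1): Amira ∉ Research.
(5) (exactly one): Ada ∉ Research.
Only one shift left: Ada ∈ Audit.
Only one shift left: Amira ∈ Audit.
(3): only 2 candidates remain for Research, so all are in.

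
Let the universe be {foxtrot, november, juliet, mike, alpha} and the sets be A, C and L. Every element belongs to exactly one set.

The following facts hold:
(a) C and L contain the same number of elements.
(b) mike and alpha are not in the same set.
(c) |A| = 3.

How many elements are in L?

1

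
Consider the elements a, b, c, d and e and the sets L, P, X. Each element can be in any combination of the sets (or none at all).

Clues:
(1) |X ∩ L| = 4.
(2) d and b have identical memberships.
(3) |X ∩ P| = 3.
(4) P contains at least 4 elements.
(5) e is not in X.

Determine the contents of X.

From (5): e ∉ X.
Suppose a ∉ X: no assignment then satisfies all the clues, so a ∈ X.

X = {a, b, c, d}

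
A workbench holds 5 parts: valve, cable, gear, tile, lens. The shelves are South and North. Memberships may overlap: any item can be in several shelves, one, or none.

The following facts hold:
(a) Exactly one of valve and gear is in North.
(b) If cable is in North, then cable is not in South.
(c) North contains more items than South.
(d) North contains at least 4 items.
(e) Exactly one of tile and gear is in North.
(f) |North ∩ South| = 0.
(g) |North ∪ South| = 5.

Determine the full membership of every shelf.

South = {gear}; North = {cable, lens, tile, valve}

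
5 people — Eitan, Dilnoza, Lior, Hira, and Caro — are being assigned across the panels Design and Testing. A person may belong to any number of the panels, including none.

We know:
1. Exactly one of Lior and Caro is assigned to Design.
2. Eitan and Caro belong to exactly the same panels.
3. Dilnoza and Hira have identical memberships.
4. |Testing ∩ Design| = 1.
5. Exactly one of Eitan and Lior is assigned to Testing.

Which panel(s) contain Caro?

Caro: none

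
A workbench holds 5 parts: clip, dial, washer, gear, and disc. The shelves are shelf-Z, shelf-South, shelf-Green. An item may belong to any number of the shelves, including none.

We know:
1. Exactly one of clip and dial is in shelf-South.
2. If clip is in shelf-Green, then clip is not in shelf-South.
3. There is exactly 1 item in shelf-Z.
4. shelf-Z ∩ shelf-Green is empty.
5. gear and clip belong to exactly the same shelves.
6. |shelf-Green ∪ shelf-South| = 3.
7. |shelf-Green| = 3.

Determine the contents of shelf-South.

shelf-South = {dial}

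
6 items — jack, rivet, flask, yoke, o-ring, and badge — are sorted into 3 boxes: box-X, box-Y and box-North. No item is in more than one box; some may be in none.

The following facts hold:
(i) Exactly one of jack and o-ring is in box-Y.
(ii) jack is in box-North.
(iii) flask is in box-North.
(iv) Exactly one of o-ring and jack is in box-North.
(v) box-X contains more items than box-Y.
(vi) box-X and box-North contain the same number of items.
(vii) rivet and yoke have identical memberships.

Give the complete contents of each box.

box-X = {rivet, yoke}; box-Y = {o-ring}; box-North = {flask, jack}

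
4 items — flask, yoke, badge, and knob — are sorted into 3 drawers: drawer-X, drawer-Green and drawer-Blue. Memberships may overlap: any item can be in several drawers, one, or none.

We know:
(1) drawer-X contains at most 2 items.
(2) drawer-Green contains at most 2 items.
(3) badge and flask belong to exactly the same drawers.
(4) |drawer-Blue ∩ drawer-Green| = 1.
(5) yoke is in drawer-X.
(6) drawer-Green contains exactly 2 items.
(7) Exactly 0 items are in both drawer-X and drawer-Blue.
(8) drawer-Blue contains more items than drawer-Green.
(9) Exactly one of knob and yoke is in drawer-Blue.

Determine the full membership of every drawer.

drawer-X = {yoke}; drawer-Green = {knob, yoke}; drawer-Blue = {badge, flask, knob}

From (5): yoke ∈ drawer-X.
Suppose flask ∈ drawer-X: no assignment then satisfies all the clues, so flask ∉ drawer-X.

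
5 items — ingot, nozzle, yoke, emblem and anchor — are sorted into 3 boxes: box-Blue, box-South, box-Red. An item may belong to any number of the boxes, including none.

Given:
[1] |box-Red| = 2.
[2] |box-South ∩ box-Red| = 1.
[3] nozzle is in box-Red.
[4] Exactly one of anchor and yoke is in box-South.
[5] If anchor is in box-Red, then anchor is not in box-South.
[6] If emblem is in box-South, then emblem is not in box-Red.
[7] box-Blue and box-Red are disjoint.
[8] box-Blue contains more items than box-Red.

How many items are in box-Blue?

3

From (3): nozzle ∈ box-Red.
(7) (disjoint): nozzle ∉ box-Blue.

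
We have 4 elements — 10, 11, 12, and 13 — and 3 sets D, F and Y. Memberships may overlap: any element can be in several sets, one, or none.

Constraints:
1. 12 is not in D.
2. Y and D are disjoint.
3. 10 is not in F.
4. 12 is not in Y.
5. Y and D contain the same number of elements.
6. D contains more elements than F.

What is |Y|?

1

From (1): 12 ∉ D.
From (3): 10 ∉ F.
From (4): 12 ∉ Y.
Suppose 11 ∈ F: no assignment then satisfies all the clues, so 11 ∉ F.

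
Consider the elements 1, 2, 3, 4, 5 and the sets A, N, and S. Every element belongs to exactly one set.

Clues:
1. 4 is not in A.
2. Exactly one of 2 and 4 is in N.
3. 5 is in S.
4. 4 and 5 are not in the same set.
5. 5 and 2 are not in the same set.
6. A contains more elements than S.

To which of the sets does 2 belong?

2: A

From (1): 4 ∉ A.
From (3): 5 ∈ S.
(4): 4 ∉ S.
(5): 2 ∉ S.
Only one set left: 4 ∈ N.
(2) (exactly one): 2 ∉ N.
Only one set left: 2 ∈ A.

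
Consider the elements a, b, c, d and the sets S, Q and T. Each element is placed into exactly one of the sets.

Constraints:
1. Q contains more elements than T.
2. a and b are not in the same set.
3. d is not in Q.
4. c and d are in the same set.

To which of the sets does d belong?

From (3): d ∉ Q.
(4): c matches d: c ∉ Q.
Suppose d ∉ S: no assignment then satisfies all the clues, so d ∈ S.

d: S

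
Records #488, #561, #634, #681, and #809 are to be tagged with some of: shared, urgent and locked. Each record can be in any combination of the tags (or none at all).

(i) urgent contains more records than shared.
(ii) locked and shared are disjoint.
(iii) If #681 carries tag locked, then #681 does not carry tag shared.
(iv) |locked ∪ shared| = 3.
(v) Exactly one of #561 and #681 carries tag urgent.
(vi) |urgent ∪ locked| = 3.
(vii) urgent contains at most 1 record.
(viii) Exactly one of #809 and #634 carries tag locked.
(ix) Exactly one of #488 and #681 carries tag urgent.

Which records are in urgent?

urgent = {#681}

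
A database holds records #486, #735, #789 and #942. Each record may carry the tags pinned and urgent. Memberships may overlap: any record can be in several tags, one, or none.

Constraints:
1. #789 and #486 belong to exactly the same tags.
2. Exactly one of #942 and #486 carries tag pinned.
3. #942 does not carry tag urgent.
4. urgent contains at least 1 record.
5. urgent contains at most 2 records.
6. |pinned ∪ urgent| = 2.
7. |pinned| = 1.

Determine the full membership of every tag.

pinned = {#942}; urgent = {#735}

From (3): #942 ∉ urgent.
Suppose #486 ∈ pinned: no assignment then satisfies all the clues, so #486 ∉ pinned.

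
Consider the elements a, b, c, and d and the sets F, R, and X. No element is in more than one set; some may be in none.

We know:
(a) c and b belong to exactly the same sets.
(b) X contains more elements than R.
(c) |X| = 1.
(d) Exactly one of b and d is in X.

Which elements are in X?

X = {d}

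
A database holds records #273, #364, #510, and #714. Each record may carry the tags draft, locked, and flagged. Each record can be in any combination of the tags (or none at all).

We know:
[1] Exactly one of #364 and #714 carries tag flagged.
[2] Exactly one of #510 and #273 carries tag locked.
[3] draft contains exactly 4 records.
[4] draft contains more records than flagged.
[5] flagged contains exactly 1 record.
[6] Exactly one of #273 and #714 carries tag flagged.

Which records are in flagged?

flagged = {#714}

(3): only 4 candidates remain for draft, so all are in.
Suppose #273 ∈ flagged: no assignment then satisfies all the clues, so #273 ∉ flagged.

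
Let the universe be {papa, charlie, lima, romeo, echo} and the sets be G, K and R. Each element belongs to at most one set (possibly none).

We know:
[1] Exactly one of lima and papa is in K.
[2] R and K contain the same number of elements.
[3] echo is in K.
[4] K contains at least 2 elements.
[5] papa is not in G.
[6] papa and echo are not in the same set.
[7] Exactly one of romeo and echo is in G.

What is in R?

R = {charlie, papa}

From (3): echo ∈ K.
From (5): papa ∉ G.
(6): papa ∉ K.
(7) (exactly one): romeo ∈ G.
(1) (exactly one): lima ∈ K.
Suppose papa ∉ R: no assignment then satisfies all the clues, so papa ∈ R.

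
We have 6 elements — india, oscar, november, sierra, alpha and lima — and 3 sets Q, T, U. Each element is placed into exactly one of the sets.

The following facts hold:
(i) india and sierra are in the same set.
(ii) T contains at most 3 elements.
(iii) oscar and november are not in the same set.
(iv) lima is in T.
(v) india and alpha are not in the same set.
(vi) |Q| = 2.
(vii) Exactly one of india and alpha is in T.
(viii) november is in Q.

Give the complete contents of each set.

From (iv): lima ∈ T.
From (viii): november ∈ Q.
(iii): oscar ∉ Q.
Suppose india ∈ Q: no assignment then satisfies all the clues, so india ∉ Q.

Q = {alpha, november}; T = {india, lima, sierra}; U = {oscar}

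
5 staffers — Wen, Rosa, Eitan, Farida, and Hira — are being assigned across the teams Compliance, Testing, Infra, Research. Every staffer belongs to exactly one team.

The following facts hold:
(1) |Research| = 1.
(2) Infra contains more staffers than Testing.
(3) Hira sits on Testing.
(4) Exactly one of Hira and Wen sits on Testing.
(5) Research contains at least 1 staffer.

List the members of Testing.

Testing = {Hira}

From (3): Hira ∈ Testing.
(4) (exactly one): Wen ∉ Testing.
Suppose Rosa ∈ Testing: no assignment then satisfies all the clues, so Rosa ∉ Testing.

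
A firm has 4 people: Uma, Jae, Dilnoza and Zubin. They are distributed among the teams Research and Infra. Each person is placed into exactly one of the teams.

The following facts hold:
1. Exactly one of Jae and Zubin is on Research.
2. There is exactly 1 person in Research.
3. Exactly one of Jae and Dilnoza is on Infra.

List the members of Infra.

Infra = {Dilnoza, Uma, Zubin}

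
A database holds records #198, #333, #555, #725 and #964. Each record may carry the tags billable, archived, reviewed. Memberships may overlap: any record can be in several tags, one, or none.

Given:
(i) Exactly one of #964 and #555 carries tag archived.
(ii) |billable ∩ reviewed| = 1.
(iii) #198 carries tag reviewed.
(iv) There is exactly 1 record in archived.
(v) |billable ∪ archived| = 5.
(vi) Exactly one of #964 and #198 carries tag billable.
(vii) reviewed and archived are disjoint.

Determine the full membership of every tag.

billable = {#198, #333, #555, #725}; archived = {#964}; reviewed = {#198}

From (iii): #198 ∈ reviewed.
(vii) (disjoint): #198 ∉ archived.
Suppose #198 ∉ billable: no assignment then satisfies all the clues, so #198 ∈ billable.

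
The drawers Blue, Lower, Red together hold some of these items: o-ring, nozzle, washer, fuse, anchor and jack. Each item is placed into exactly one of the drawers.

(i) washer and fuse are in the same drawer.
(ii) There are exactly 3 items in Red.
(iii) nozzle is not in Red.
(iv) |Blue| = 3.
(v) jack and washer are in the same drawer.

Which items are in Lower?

Lower = {}

From (iii): nozzle ∉ Red.
Suppose o-ring ∈ Lower: no assignment then satisfies all the clues, so o-ring ∉ Lower.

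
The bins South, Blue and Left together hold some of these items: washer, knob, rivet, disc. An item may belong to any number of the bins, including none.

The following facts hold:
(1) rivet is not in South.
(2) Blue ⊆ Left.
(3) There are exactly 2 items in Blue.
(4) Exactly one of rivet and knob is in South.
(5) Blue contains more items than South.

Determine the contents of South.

South = {knob}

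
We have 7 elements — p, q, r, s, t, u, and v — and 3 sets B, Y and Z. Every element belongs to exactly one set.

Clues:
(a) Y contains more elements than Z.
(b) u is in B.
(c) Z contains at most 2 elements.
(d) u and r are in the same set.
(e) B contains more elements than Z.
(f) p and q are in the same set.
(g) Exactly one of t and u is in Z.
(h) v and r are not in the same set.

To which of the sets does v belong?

v: Y

From (b): u ∈ B.
(d): r matches u: r ∈ B.
(g) (exactly one): t ∈ Z.
(h): v ∉ B.
Suppose v ∉ Y: no assignment then satisfies all the clues, so v ∈ Y.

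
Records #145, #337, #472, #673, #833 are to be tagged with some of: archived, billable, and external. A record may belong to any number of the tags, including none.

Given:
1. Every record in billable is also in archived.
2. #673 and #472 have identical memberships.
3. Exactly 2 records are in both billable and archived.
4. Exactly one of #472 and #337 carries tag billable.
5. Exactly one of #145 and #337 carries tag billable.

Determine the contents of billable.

billable = {#337, #833}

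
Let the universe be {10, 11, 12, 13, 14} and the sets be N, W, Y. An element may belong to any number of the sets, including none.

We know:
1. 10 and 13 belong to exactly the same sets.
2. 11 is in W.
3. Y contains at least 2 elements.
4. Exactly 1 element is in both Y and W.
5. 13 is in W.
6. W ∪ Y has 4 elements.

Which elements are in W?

W = {10, 11, 13}

From (2): 11 ∈ W.
From (5): 13 ∈ W.
(1): 10 matches 13: 10 ∈ W.
Suppose 12 ∈ W: no assignment then satisfies all the clues, so 12 ∉ W.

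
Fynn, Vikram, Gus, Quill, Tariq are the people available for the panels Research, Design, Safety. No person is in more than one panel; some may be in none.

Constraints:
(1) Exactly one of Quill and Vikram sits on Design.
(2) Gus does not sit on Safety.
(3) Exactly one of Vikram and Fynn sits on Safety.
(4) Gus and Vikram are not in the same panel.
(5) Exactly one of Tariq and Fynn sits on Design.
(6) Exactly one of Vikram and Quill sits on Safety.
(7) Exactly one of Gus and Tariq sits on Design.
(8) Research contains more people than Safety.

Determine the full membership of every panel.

Research = {Fynn, Gus}; Design = {Quill, Tariq}; Safety = {Vikram}

From (2): Gus ∉ Safety.
Suppose Fynn ∉ Research: no assignment then satisfies all the clues, so Fynn ∈ Research.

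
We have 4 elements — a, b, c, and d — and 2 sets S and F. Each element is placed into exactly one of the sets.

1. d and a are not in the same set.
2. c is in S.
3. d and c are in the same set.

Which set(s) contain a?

From (2): c ∈ S.
(3): d matches c: d ∈ S.
(1): a ∉ S.
Only one set left: a ∈ F.

a: F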